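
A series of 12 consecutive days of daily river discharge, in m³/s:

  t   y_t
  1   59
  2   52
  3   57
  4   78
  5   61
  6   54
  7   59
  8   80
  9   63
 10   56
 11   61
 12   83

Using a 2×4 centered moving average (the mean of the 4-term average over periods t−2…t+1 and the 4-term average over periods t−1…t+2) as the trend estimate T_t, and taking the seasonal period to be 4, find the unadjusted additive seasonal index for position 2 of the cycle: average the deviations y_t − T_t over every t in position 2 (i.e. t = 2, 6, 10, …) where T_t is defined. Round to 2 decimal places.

-9.31

Season position 2 occurs at t = 6, 10 (where T_t is defined).
t=6: T_6 = 63.2500; y_6 − T_6 = 54 − 63.2500 = -9.2500
t=10: T_10 = 65.3750; y_10 − T_10 = 56 − 65.3750 = -9.3750
Mean deviation: (-9.2500 + -9.3750) / 2 = -9.31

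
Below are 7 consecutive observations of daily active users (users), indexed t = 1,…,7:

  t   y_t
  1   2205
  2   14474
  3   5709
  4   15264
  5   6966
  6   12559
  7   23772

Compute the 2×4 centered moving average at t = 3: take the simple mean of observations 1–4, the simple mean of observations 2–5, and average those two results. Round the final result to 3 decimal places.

10008.125

Sum over 1–4: 2205 + 14474 + 5709 + 15264 = 37652
Sum over 2–5: 14474 + 5709 + 15264 + 6966 = 42413
CMA at t=3 = (37652 + 42413) / (2·4) = 80065 / 8 = 10008.125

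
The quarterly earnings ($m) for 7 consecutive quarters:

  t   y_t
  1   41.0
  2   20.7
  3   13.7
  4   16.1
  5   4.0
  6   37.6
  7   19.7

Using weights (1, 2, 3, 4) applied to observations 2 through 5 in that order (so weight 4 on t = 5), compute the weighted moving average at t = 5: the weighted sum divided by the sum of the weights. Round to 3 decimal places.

Weighted sum: 1·20.7 + 2·13.7 + 3·16.1 + 4·4.0 = 20.7 + 27.4 + 48.3 + 16.0 = 112.4
Weight total: 1 + 2 + 3 + 4 = 10
WMA = 112.4 / 10 = 11.240

11.240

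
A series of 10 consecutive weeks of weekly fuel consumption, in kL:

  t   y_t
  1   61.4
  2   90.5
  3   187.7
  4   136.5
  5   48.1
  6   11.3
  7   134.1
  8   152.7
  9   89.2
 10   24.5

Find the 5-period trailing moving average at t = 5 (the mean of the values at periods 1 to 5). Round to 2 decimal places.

Sum of periods 1–5: 61.4 + 90.5 + 187.7 + 136.5 + 48.1 = 524.2
Divide by 5: 524.2 / 5 = 104.84

104.84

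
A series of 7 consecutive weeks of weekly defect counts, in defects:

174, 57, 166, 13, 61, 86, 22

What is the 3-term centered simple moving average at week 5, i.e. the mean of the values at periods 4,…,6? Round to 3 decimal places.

53.333

Sum of periods 4–6: 13 + 61 + 86 = 160
Divide by 3: 160 / 3 = 53.333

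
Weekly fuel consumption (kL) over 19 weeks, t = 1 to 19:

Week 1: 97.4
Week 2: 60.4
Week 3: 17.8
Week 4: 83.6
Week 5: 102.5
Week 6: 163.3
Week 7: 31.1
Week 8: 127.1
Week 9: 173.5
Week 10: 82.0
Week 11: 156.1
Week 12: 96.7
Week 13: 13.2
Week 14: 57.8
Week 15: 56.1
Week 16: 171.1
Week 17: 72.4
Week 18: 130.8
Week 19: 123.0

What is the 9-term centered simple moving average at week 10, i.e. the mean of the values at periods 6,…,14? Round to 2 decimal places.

100.09

Sum of periods 6–14: 163.3 + 31.1 + 127.1 + 173.5 + 82.0 + 156.1 + 96.7 + 13.2 + 57.8 = 900.8
Divide by 9: 900.8 / 9 = 100.09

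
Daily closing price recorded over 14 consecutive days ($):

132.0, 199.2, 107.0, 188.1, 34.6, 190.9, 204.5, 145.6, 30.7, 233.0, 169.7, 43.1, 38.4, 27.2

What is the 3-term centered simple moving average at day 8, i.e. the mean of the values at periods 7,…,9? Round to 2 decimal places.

126.93

Sum of periods 7–9: 204.5 + 145.6 + 30.7 = 380.8
Divide by 3: 380.8 / 3 = 126.93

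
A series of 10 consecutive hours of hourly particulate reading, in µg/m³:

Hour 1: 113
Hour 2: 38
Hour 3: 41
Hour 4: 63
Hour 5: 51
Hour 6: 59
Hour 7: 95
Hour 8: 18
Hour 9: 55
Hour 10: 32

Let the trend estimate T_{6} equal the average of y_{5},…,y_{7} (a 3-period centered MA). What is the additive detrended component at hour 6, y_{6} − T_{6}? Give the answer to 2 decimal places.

Trend T_6 = (51 + 59 + 95) / 3 = 205/3 = 68.3333
Detrended value: 59 − 68.3333 = -9.33

-9.33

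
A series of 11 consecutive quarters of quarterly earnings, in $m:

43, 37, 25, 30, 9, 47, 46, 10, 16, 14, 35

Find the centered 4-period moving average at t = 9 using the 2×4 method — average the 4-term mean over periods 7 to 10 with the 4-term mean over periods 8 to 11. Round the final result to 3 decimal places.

20.125

Sum over 7–10: 46 + 10 + 16 + 14 = 86
Sum over 8–11: 10 + 16 + 14 + 35 = 75
CMA at t=9 = (86 + 75) / (2·4) = 161 / 8 = 20.125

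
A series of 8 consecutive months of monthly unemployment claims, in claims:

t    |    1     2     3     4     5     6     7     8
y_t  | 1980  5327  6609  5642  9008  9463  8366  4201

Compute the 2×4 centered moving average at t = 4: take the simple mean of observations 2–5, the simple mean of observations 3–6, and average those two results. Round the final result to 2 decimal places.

7163.50

Sum over 2–5: 5327 + 6609 + 5642 + 9008 = 26586
Sum over 3–6: 6609 + 5642 + 9008 + 9463 = 30722
CMA at t=4 = (26586 + 30722) / (2·4) = 57308 / 8 = 7163.50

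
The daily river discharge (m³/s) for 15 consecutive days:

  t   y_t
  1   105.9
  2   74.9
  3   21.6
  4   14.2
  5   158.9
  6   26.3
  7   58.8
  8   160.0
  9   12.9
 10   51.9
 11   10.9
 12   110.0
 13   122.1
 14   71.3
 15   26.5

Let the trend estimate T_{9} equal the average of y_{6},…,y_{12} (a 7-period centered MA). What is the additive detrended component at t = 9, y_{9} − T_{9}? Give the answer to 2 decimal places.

Trend T_9 = (26.3 + 58.8 + 160.0 + 12.9 + 51.9 + 10.9 + 110.0) / 7 = 430.8/7 = 61.5429
Detrended value: 12.9 − 61.5429 = -48.64

-48.64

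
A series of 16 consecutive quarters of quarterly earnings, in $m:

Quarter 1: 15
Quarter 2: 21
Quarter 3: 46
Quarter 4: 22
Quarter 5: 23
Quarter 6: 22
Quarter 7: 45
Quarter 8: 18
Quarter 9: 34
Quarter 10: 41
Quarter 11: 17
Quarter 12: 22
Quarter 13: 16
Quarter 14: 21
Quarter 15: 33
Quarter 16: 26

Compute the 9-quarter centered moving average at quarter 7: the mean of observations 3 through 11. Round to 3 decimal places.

Sum of periods 3–11: 46 + 22 + 23 + 22 + 45 + 18 + 34 + 41 + 17 = 268
Divide by 9: 268 / 9 = 29.778

29.778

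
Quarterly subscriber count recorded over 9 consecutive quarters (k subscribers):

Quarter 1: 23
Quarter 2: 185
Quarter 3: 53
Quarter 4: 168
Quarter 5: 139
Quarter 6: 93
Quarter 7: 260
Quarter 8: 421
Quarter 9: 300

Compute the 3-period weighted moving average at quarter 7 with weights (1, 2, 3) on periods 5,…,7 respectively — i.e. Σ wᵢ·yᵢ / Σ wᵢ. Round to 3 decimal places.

Weighted sum: 1·139 + 2·93 + 3·260 = 139 + 186 + 780 = 1105
Weight total: 1 + 2 + 3 = 6
WMA = 1105 / 6 = 184.167

184.167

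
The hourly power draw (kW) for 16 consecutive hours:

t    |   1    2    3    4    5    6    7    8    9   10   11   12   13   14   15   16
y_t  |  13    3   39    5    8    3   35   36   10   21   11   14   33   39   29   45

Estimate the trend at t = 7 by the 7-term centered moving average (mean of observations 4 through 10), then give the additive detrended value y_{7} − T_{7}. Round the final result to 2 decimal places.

Trend T_7 = (5 + 8 + 3 + 35 + 36 + 10 + 21) / 7 = 118/7 = 16.8571
Detrended value: 35 − 16.8571 = 18.14

18.14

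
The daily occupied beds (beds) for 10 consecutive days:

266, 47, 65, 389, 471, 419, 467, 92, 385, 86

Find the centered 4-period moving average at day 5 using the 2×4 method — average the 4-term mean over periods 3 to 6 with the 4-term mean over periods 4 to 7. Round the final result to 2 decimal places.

386.25

Sum over 3–6: 65 + 389 + 471 + 419 = 1344
Sum over 4–7: 389 + 471 + 419 + 467 = 1746
CMA at t=5 = (1344 + 1746) / (2·4) = 3090 / 8 = 386.25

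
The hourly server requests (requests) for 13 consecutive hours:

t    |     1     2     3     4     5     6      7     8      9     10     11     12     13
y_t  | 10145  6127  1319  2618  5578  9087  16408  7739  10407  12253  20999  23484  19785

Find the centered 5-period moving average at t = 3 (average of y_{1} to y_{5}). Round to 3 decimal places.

5157.400

Sum of periods 1–5: 10145 + 6127 + 1319 + 2618 + 5578 = 25787
Divide by 5: 25787 / 5 = 5157.400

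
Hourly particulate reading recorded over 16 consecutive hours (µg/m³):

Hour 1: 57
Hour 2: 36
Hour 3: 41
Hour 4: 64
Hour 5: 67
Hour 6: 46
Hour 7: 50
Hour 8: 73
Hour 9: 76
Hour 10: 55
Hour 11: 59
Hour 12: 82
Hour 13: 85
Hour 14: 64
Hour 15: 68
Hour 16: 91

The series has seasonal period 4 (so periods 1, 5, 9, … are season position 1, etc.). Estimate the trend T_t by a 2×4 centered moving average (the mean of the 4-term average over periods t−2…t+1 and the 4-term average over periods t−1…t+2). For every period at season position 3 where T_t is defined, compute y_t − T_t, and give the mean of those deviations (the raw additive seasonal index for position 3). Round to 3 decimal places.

-10.000

Season position 3 occurs at t = 3, 7, 11 (where T_t is defined).
t=3: T_3 = 50.75000; y_3 − T_3 = 41 − 50.75000 = -9.75000
t=7: T_7 = 60.12500; y_7 − T_7 = 50 − 60.12500 = -10.12500
t=11: T_11 = 69.12500; y_11 − T_11 = 59 − 69.12500 = -10.12500
Mean deviation: (-9.75000 + -10.12500 + -10.12500) / 3 = -10.000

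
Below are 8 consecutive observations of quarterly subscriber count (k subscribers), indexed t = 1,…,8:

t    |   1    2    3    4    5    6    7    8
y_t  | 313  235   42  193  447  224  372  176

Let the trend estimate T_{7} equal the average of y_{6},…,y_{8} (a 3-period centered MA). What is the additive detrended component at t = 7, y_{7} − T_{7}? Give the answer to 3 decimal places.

114.667

Trend T_7 = (224 + 372 + 176) / 3 = 772/3 = 257.33333
Detrended value: 372 − 257.33333 = 114.667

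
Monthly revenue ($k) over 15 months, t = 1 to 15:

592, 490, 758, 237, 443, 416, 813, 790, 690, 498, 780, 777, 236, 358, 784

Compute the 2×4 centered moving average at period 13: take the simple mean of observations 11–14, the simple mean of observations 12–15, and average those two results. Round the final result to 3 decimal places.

Sum over 11–14: 780 + 777 + 236 + 358 = 2151
Sum over 12–15: 777 + 236 + 358 + 784 = 2155
CMA at t=13 = (2151 + 2155) / (2·4) = 4306 / 8 = 538.250

538.250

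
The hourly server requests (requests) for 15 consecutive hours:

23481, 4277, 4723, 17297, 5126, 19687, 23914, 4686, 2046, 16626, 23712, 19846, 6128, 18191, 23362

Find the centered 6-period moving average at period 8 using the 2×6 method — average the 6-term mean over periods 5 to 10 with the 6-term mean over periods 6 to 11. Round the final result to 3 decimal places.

Sum over 5–10: 5126 + 19687 + 23914 + 4686 + 2046 + 16626 = 72085
Sum over 6–11: 19687 + 23914 + 4686 + 2046 + 16626 + 23712 = 90671
CMA at t=8 = (72085 + 90671) / (2·6) = 162756 / 12 = 13563.000

13563.000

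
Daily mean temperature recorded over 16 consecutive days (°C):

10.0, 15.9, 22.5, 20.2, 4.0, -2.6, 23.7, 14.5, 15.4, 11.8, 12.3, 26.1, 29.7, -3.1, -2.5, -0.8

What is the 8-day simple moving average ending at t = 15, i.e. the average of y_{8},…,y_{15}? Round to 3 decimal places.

13.025

Sum of periods 8–15: 14.5 + 15.4 + 11.8 + 12.3 + 26.1 + 29.7 + (-3.1) + (-2.5) = 104.2
Divide by 8: 104.2 / 8 = 13.025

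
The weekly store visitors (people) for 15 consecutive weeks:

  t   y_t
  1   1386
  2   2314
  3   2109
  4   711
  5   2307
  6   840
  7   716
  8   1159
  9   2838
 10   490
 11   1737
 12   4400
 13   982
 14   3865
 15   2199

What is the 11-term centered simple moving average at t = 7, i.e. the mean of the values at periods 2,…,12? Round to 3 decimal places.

Sum of periods 2–12: 2314 + 2109 + 711 + 2307 + 840 + 716 + 1159 + 2838 + 490 + 1737 + 4400 = 19621
Divide by 11: 19621 / 11 = 1783.727

1783.727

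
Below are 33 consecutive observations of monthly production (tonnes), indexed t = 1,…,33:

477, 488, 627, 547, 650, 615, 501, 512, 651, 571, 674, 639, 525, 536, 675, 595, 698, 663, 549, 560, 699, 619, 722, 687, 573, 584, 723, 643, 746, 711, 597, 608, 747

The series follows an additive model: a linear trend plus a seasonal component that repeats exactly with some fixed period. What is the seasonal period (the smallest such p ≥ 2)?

First differences y_{t+1} − y_t: 11, 139, -80, 103, -35, -114, 11, 139, -80, 103, -35, -114, 11, 139, …
The difference pattern repeats every 6 terms and not for any smaller step, so p = 6.

6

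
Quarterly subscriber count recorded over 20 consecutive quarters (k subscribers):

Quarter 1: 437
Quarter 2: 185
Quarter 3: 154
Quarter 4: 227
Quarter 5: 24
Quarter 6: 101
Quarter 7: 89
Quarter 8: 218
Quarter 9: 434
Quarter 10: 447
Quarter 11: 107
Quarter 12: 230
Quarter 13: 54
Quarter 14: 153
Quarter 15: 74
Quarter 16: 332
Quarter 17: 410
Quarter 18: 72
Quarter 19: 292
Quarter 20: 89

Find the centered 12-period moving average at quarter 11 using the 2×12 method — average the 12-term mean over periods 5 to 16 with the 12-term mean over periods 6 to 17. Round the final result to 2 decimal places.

204.67

Sum over 5–16: 24 + 101 + 89 + 218 + 434 + 447 + 107 + 230 + 54 + 153 + 74 + 332 = 2263
Sum over 6–17: 101 + 89 + 218 + 434 + 447 + 107 + 230 + 54 + 153 + 74 + 332 + 410 = 2649
CMA at t=11 = (2263 + 2649) / (2·12) = 4912 / 24 = 204.67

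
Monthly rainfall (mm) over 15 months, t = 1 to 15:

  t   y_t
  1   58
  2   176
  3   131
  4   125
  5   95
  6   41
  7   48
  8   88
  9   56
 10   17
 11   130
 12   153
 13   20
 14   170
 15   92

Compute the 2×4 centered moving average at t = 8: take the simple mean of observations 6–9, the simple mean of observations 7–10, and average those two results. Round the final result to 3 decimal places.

55.250

Sum over 6–9: 41 + 48 + 88 + 56 = 233
Sum over 7–10: 48 + 88 + 56 + 17 = 209
CMA at t=8 = (233 + 209) / (2·4) = 442 / 8 = 55.250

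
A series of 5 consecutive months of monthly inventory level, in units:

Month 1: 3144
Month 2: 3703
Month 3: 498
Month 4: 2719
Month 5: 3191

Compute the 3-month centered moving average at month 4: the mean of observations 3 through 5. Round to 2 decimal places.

Sum of periods 3–5: 498 + 2719 + 3191 = 6408
Divide by 3: 6408 / 3 = 2136.00

2136.00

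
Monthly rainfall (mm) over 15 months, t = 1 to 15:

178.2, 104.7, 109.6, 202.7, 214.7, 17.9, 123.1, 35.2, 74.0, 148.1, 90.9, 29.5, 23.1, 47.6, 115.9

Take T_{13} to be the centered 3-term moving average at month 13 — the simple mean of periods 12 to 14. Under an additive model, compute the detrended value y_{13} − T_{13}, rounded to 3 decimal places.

-10.300

Trend T_13 = (29.5 + 23.1 + 47.6) / 3 = 100.2/3 = 33.40000
Detrended value: 23.1 − 33.40000 = -10.300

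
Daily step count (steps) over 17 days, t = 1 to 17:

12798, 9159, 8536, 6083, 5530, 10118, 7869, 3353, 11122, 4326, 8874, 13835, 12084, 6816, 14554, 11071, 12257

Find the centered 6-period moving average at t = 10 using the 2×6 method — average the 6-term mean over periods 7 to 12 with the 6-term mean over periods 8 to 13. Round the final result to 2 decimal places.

8581.08

Sum over 7–12: 7869 + 3353 + 11122 + 4326 + 8874 + 13835 = 49379
Sum over 8–13: 3353 + 11122 + 4326 + 8874 + 13835 + 12084 = 53594
CMA at t=10 = (49379 + 53594) / (2·6) = 102973 / 12 = 8581.08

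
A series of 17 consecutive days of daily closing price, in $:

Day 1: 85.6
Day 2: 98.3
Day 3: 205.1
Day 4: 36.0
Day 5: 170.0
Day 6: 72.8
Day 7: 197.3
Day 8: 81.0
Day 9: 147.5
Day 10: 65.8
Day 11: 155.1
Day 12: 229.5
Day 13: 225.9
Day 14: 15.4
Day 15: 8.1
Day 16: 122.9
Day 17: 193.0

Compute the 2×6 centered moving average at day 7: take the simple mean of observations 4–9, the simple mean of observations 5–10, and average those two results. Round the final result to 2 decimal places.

119.92

Sum over 4–9: 36.0 + 170.0 + 72.8 + 197.3 + 81.0 + 147.5 = 704.6
Sum over 5–10: 170.0 + 72.8 + 197.3 + 81.0 + 147.5 + 65.8 = 734.4
CMA at t=7 = (704.6 + 734.4) / (2·6) = 1439.0 / 12 = 119.92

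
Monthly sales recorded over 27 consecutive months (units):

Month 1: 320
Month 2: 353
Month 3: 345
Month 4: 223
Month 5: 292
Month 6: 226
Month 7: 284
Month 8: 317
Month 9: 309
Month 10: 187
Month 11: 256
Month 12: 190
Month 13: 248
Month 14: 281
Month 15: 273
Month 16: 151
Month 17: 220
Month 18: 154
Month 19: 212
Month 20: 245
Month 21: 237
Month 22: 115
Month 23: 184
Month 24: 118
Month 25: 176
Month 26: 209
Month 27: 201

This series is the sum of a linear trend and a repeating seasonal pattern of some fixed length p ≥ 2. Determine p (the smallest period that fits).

6

First differences y_{t+1} − y_t: 33, -8, -122, 69, -66, 58, 33, -8, -122, 69, -66, 58, 33, -8, …
The difference pattern repeats every 6 terms and not for any smaller step, so p = 6.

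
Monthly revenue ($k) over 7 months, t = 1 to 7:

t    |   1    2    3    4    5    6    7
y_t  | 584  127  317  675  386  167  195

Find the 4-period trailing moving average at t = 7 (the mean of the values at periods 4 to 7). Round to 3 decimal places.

355.750

Sum of periods 4–7: 675 + 386 + 167 + 195 = 1423
Divide by 4: 1423 / 4 = 355.750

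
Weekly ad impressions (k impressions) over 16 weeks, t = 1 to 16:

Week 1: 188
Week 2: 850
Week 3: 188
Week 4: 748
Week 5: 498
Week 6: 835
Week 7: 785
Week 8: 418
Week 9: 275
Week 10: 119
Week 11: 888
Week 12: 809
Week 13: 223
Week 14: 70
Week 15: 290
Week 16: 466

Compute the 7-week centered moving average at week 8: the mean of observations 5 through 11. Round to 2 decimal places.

545.43

Sum of periods 5–11: 498 + 835 + 785 + 418 + 275 + 119 + 888 = 3818
Divide by 7: 3818 / 7 = 545.43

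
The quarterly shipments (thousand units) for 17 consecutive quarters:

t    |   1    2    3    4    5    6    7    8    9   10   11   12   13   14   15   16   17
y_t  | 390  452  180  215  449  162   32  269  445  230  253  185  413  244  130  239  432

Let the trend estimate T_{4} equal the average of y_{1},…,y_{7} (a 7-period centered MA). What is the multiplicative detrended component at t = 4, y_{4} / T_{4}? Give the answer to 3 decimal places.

0.801

Trend T_4 = (390 + 452 + 180 + 215 + 449 + 162 + 32) / 7 = 1880/7 = 268.57143
Ratio to trend: 215 / 268.57143 = 0.801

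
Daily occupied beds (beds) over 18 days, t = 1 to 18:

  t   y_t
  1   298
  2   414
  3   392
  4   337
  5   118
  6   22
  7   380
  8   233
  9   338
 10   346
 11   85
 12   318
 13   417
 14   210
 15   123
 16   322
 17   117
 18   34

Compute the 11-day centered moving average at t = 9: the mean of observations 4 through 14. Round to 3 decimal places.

Sum of periods 4–14: 337 + 118 + 22 + 380 + 233 + 338 + 346 + 85 + 318 + 417 + 210 = 2804
Divide by 11: 2804 / 11 = 254.909

254.909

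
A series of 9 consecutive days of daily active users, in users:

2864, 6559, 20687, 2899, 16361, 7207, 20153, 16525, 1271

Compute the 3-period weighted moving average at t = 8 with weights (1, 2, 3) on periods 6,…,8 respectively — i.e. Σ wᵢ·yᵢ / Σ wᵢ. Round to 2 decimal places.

Weighted sum: 1·7207 + 2·20153 + 3·16525 = 7207 + 40306 + 49575 = 97088
Weight total: 1 + 2 + 3 = 6
WMA = 97088 / 6 = 16181.33

16181.33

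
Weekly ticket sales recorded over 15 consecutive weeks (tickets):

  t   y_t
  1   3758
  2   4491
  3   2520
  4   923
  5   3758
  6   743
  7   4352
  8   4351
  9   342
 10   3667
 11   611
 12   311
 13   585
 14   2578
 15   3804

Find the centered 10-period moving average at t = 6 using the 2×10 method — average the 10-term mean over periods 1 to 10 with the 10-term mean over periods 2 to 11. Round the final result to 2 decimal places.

Sum over 1–10: 3758 + 4491 + 2520 + 923 + 3758 + 743 + 4352 + 4351 + 342 + 3667 = 28905
Sum over 2–11: 4491 + 2520 + 923 + 3758 + 743 + 4352 + 4351 + 342 + 3667 + 611 = 25758
CMA at t=6 = (28905 + 25758) / (2·10) = 54663 / 20 = 2733.15

2733.15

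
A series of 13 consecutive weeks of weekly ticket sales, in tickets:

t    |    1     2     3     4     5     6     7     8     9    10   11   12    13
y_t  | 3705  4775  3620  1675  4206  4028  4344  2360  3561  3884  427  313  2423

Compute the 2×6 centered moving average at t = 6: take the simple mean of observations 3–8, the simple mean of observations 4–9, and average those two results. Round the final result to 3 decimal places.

3367.250

Sum over 3–8: 3620 + 1675 + 4206 + 4028 + 4344 + 2360 = 20233
Sum over 4–9: 1675 + 4206 + 4028 + 4344 + 2360 + 3561 = 20174
CMA at t=6 = (20233 + 20174) / (2·6) = 40407 / 12 = 3367.250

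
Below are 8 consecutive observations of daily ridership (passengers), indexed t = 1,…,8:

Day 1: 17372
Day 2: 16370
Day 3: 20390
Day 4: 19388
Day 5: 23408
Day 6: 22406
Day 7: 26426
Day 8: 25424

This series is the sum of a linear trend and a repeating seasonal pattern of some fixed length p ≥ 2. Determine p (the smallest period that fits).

2

First differences y_{t+1} − y_t: -1002, 4020, -1002, 4020, -1002, 4020, …
The difference pattern repeats every 2 terms and not for any smaller step, so p = 2.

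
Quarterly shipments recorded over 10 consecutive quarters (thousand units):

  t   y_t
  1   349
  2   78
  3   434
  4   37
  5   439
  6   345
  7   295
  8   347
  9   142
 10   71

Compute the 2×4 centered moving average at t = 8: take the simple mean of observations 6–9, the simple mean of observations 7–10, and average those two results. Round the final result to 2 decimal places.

Sum over 6–9: 345 + 295 + 347 + 142 = 1129
Sum over 7–10: 295 + 347 + 142 + 71 = 855
CMA at t=8 = (1129 + 855) / (2·4) = 1984 / 8 = 248.00

248.00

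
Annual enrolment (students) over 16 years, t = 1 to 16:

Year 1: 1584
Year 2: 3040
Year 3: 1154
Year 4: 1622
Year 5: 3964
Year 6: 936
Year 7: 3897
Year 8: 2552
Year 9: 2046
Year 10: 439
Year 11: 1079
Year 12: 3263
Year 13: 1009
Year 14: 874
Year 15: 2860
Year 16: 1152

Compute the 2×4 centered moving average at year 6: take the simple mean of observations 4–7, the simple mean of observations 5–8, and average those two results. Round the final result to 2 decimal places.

2721.00

Sum over 4–7: 1622 + 3964 + 936 + 3897 = 10419
Sum over 5–8: 3964 + 936 + 3897 + 2552 = 11349
CMA at t=6 = (10419 + 11349) / (2·4) = 21768 / 8 = 2721.00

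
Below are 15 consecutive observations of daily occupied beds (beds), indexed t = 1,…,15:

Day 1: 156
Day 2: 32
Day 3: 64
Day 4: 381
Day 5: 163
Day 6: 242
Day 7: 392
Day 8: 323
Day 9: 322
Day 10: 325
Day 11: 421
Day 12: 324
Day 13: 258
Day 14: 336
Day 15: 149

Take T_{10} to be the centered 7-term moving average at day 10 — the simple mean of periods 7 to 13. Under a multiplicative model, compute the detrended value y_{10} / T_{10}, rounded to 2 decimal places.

Trend T_10 = (392 + 323 + 322 + 325 + 421 + 324 + 258) / 7 = 2365/7 = 337.8571
Ratio to trend: 325 / 337.8571 = 0.96

0.96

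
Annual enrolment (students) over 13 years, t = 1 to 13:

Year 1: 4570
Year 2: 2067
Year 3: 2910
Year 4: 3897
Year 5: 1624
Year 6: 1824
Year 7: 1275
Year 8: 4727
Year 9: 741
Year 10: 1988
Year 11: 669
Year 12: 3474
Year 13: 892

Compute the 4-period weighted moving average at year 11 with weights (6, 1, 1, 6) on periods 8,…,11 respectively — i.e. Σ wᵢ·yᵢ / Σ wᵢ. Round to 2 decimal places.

Weighted sum: 6·4727 + 1·741 + 1·1988 + 6·669 = 28362 + 741 + 1988 + 4014 = 35105
Weight total: 6 + 1 + 1 + 6 = 14
WMA = 35105 / 14 = 2507.50

2507.50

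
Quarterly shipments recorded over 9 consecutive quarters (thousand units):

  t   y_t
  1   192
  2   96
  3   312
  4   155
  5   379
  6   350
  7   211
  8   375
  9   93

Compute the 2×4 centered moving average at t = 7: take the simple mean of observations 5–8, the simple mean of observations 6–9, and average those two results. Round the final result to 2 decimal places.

293.00

Sum over 5–8: 379 + 350 + 211 + 375 = 1315
Sum over 6–9: 350 + 211 + 375 + 93 = 1029
CMA at t=7 = (1315 + 1029) / (2·4) = 2344 / 8 = 293.00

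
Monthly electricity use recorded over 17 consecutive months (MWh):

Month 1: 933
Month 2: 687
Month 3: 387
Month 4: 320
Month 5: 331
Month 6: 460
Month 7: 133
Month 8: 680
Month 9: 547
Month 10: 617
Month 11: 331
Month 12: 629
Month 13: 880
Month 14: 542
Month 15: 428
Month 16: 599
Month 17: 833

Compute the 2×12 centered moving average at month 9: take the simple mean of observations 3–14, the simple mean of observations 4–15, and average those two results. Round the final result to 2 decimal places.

489.79

Sum over 3–14: 387 + 320 + 331 + 460 + 133 + 680 + 547 + 617 + 331 + 629 + 880 + 542 = 5857
Sum over 4–15: 320 + 331 + 460 + 133 + 680 + 547 + 617 + 331 + 629 + 880 + 542 + 428 = 5898
CMA at t=9 = (5857 + 5898) / (2·12) = 11755 / 24 = 489.79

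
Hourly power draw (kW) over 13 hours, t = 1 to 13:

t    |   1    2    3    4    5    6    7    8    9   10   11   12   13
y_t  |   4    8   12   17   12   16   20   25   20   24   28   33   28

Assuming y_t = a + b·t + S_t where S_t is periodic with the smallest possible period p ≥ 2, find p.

First differences y_{t+1} − y_t: 4, 4, 5, -5, 4, 4, 5, -5, 4, 4, …
The difference pattern repeats every 4 terms and not for any smaller step, so p = 4.

4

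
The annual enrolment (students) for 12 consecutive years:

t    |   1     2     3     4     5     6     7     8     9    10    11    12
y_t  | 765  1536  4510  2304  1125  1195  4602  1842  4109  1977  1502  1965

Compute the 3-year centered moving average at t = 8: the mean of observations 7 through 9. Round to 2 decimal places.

3517.67

Sum of periods 7–9: 4602 + 1842 + 4109 = 10553
Divide by 3: 10553 / 3 = 3517.67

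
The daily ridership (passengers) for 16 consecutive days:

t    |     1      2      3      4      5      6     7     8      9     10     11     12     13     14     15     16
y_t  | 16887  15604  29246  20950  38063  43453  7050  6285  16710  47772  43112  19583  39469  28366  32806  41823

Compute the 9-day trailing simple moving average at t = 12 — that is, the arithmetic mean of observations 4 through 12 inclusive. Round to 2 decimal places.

Sum of periods 4–12: 20950 + 38063 + 43453 + 7050 + 6285 + 16710 + 47772 + 43112 + 19583 = 242978
Divide by 9: 242978 / 9 = 26997.56

26997.56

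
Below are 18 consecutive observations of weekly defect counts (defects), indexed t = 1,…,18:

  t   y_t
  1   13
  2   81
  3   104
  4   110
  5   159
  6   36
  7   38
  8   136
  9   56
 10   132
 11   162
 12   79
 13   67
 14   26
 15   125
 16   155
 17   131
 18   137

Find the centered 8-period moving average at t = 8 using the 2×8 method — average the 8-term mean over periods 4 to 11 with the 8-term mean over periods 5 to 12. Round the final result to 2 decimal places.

Sum over 4–11: 110 + 159 + 36 + 38 + 136 + 56 + 132 + 162 = 829
Sum over 5–12: 159 + 36 + 38 + 136 + 56 + 132 + 162 + 79 = 798
CMA at t=8 = (829 + 798) / (2·8) = 1627 / 16 = 101.69

101.69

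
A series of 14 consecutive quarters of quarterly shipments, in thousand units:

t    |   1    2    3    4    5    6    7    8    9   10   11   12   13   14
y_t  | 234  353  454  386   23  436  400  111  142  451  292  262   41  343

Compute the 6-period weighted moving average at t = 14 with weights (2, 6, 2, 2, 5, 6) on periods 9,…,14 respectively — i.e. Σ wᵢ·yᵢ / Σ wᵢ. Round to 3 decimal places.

Weighted sum: 2·142 + 6·451 + 2·292 + 2·262 + 5·41 + 6·343 = 284 + 2706 + 584 + 524 + 205 + 2058 = 6361
Weight total: 2 + 6 + 2 + 2 + 5 + 6 = 23
WMA = 6361 / 23 = 276.565

276.565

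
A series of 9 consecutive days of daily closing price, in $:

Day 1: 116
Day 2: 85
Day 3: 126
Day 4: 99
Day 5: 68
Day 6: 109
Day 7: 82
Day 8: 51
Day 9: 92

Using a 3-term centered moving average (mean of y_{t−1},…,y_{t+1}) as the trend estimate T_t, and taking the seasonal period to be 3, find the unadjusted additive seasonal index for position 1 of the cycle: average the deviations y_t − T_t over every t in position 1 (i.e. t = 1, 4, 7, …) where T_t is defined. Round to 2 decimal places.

1.33

Season position 1 occurs at t = 4, 7 (where T_t is defined).
t=4: T_4 = 97.6667; y_4 − T_4 = 99 − 97.6667 = 1.3333
t=7: T_7 = 80.6667; y_7 − T_7 = 82 − 80.6667 = 1.3333
Mean deviation: (1.3333 + 1.3333) / 2 = 1.33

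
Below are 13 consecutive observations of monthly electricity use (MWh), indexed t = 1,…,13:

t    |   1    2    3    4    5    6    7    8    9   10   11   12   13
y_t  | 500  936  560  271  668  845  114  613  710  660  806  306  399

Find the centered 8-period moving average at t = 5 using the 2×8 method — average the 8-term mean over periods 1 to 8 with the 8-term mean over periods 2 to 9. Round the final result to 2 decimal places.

Sum over 1–8: 500 + 936 + 560 + 271 + 668 + 845 + 114 + 613 = 4507
Sum over 2–9: 936 + 560 + 271 + 668 + 845 + 114 + 613 + 710 = 4717
CMA at t=5 = (4507 + 4717) / (2·8) = 9224 / 16 = 576.50

576.50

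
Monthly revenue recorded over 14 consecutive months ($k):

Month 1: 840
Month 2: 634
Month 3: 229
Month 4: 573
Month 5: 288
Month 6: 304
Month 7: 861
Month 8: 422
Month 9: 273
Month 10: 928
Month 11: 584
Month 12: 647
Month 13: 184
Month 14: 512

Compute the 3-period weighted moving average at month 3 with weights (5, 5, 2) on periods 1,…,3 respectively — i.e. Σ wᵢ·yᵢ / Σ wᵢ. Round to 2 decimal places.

652.33

Weighted sum: 5·840 + 5·634 + 2·229 = 4200 + 3170 + 458 = 7828
Weight total: 5 + 5 + 2 = 12
WMA = 7828 / 12 = 652.33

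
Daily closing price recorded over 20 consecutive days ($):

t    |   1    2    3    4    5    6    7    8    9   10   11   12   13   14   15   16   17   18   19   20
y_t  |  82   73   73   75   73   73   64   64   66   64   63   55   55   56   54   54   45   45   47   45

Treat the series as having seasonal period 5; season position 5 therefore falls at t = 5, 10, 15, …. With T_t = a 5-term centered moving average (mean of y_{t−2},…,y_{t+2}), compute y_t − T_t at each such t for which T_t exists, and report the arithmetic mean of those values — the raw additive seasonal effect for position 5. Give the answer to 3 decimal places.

1.400

Season position 5 occurs at t = 5, 10, 15 (where T_t is defined).
t=5: T_5 = 71.60000; y_5 − T_5 = 73 − 71.60000 = 1.40000
t=10: T_10 = 62.40000; y_10 − T_10 = 64 − 62.40000 = 1.60000
t=15: T_15 = 52.80000; y_15 − T_15 = 54 − 52.80000 = 1.20000
Mean deviation: (1.40000 + 1.60000 + 1.20000) / 3 = 1.400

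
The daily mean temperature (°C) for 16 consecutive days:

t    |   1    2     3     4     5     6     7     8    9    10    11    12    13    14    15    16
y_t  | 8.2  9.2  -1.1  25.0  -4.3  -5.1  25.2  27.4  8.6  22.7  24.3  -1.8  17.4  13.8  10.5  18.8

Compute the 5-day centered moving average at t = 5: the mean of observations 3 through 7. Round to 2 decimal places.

7.94

Sum of periods 3–7: (-1.1) + 25.0 + (-4.3) + (-5.1) + 25.2 = 39.7
Divide by 5: 39.7 / 5 = 7.94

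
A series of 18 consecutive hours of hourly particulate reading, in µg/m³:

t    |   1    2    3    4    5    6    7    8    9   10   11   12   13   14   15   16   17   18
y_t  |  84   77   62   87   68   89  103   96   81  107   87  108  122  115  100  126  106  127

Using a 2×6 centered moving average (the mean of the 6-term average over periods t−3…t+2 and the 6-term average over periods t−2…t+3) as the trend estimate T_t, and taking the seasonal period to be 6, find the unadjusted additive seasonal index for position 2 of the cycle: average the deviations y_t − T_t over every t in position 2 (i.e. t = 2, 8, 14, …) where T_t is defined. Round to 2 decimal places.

3.75

Season position 2 occurs at t = 8, 14 (where T_t is defined).
t=8: T_8 = 92.2500; y_8 − T_8 = 96 − 92.2500 = 3.7500
t=14: T_14 = 111.2500; y_14 − T_14 = 115 − 111.2500 = 3.7500
Mean deviation: (3.7500 + 3.7500) / 2 = 3.75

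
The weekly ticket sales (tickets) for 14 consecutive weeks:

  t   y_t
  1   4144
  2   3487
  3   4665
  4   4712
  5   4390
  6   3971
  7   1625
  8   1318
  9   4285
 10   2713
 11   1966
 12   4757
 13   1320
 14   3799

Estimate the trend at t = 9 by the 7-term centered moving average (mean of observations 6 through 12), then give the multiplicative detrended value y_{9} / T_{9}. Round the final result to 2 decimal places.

Trend T_9 = (3971 + 1625 + 1318 + 4285 + 2713 + 1966 + 4757) / 7 = 20635/7 = 2947.8571
Ratio to trend: 4285 / 2947.8571 = 1.45

1.45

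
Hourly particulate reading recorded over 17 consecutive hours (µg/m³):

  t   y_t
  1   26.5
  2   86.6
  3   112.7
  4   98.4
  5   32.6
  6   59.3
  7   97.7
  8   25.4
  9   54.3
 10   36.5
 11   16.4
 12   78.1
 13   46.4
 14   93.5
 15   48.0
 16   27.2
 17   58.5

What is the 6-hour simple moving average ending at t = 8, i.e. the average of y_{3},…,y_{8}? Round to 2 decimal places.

Sum of periods 3–8: 112.7 + 98.4 + 32.6 + 59.3 + 97.7 + 25.4 = 426.1
Divide by 6: 426.1 / 6 = 71.02

71.02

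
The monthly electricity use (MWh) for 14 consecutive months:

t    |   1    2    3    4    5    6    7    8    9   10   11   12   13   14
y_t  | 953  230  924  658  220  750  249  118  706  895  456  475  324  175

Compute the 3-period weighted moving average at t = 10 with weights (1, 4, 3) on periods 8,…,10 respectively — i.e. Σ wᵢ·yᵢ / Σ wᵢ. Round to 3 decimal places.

703.375

Weighted sum: 1·118 + 4·706 + 3·895 = 118 + 2824 + 2685 = 5627
Weight total: 1 + 4 + 3 = 8
WMA = 5627 / 8 = 703.375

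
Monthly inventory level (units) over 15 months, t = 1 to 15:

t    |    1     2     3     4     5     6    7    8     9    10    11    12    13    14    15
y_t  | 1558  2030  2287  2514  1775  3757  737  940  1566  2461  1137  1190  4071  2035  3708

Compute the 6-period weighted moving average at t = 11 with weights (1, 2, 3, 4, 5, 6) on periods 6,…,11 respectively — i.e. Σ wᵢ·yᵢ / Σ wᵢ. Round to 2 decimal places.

Weighted sum: 1·3757 + 2·737 + 3·940 + 4·1566 + 5·2461 + 6·1137 = 3757 + 1474 + 2820 + 6264 + 12305 + 6822 = 33442
Weight total: 1 + 2 + 3 + 4 + 5 + 6 = 21
WMA = 33442 / 21 = 1592.48

1592.48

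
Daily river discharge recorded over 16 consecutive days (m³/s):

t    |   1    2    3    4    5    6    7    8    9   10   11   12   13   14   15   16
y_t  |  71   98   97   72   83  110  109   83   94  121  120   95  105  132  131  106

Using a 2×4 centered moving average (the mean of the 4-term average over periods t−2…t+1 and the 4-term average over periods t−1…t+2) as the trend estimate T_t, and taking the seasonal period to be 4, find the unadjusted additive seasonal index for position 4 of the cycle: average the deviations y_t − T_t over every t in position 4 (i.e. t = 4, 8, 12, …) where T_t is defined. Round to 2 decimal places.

Season position 4 occurs at t = 4, 8, 12 (where T_t is defined).
t=4: T_4 = 89.0000; y_4 − T_4 = 72 − 89.0000 = -17.0000
t=8: T_8 = 100.3750; y_8 − T_8 = 83 − 100.3750 = -17.3750
t=12: T_12 = 111.6250; y_12 − T_12 = 95 − 111.6250 = -16.6250
Mean deviation: (-17.0000 + -17.3750 + -16.6250) / 3 = -17.00

-17.00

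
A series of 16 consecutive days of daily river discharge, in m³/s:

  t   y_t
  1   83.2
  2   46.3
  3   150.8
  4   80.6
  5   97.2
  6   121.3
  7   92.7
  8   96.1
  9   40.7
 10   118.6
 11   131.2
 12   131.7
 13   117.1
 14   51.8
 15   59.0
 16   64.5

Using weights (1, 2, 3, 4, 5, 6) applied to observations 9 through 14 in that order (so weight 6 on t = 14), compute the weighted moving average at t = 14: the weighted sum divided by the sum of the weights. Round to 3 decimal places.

99.743

Weighted sum: 1·40.7 + 2·118.6 + 3·131.2 + 4·131.7 + 5·117.1 + 6·51.8 = 40.7 + 237.2 + 393.6 + 526.8 + 585.5 + 310.8 = 2094.6
Weight total: 1 + 2 + 3 + 4 + 5 + 6 = 21
WMA = 2094.6 / 21 = 99.743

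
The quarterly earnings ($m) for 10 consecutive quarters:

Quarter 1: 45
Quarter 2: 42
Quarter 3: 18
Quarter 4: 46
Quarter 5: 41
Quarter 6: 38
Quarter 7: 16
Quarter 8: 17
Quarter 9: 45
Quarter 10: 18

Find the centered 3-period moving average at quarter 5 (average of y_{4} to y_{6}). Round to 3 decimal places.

Sum of periods 4–6: 46 + 41 + 38 = 125
Divide by 3: 125 / 3 = 41.667

41.667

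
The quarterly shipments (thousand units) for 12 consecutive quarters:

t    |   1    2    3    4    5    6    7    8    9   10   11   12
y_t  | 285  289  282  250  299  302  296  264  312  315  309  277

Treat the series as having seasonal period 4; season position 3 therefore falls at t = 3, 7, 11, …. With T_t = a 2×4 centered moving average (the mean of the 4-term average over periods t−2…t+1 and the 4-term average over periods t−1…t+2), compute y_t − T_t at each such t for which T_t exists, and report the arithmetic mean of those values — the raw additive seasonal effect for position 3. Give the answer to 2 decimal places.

3.94

Season position 3 occurs at t = 3, 7 (where T_t is defined).
t=3: T_3 = 278.2500; y_3 − T_3 = 282 − 278.2500 = 3.7500
t=7: T_7 = 291.8750; y_7 − T_7 = 296 − 291.8750 = 4.1250
Mean deviation: (3.7500 + 4.1250) / 2 = 3.94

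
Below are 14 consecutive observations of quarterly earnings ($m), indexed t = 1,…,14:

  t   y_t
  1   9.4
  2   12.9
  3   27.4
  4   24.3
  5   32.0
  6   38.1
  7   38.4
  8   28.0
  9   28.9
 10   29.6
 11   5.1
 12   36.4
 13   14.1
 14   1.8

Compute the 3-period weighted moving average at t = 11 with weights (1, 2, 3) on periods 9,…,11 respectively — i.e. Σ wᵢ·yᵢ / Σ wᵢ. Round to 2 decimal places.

Weighted sum: 1·28.9 + 2·29.6 + 3·5.1 = 28.9 + 59.2 + 15.3 = 103.4
Weight total: 1 + 2 + 3 = 6
WMA = 103.4 / 6 = 17.23

17.23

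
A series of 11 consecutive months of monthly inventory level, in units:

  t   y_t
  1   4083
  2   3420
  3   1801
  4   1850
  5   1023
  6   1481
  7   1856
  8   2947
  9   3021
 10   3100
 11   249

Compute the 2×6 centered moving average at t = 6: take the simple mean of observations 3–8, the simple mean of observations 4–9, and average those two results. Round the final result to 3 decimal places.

1928.000

Sum over 3–8: 1801 + 1850 + 1023 + 1481 + 1856 + 2947 = 10958
Sum over 4–9: 1850 + 1023 + 1481 + 1856 + 2947 + 3021 = 12178
CMA at t=6 = (10958 + 12178) / (2·6) = 23136 / 12 = 1928.000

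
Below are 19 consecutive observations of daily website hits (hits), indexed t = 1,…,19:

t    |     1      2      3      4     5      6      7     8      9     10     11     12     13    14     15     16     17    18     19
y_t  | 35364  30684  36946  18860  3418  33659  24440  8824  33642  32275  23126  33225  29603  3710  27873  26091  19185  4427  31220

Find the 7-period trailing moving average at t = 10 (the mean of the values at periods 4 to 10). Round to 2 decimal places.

22159.71

Sum of periods 4–10: 18860 + 3418 + 33659 + 24440 + 8824 + 33642 + 32275 = 155118
Divide by 7: 155118 / 7 = 22159.71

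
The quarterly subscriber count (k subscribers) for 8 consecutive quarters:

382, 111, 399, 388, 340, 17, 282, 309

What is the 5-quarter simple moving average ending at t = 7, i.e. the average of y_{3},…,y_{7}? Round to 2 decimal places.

285.20

Sum of periods 3–7: 399 + 388 + 340 + 17 + 282 = 1426
Divide by 5: 1426 / 5 = 285.20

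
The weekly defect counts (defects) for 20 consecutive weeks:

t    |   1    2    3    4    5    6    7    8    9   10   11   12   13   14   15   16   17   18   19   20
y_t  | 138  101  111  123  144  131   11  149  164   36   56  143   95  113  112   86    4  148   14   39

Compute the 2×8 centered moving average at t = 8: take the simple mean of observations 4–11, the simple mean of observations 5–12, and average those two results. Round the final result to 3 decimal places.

Sum over 4–11: 123 + 144 + 131 + 11 + 149 + 164 + 36 + 56 = 814
Sum over 5–12: 144 + 131 + 11 + 149 + 164 + 36 + 56 + 143 = 834
CMA at t=8 = (814 + 834) / (2·8) = 1648 / 16 = 103.000

103.000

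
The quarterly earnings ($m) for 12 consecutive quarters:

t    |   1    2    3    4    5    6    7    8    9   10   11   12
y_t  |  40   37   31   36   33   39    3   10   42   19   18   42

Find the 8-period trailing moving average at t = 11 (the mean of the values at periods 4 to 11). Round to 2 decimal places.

25.00

Sum of periods 4–11: 36 + 33 + 39 + 3 + 10 + 42 + 19 + 18 = 200
Divide by 8: 200 / 8 = 25.00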